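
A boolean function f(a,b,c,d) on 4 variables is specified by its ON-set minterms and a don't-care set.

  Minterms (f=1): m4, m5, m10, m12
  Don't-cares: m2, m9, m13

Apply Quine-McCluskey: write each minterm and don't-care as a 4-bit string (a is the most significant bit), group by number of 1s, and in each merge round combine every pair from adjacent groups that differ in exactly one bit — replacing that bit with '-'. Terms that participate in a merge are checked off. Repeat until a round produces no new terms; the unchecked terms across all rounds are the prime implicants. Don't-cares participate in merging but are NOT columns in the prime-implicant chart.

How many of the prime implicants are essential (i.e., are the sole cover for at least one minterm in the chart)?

2

size-2^0 implicants → 0010(✓)  0100(✓)  0101(✓)  1001(✓)  1010(✓)  1100(✓)  1101(✓)
size-2^1 implicants → -010  -100(✓)  -101(✓)  010-(✓)  1-01  110-(✓)
size-2^2 implicants → -10-
Unchecked terms (primes): -010, -10-, 1-01
Minterm coverage:
  m4 ⊆ -10- [E]
  m5 ⊆ -10- [E]
  m10 ⊆ -010 [E]
  m12 ⊆ -10- [E]
E = {-010, -10-}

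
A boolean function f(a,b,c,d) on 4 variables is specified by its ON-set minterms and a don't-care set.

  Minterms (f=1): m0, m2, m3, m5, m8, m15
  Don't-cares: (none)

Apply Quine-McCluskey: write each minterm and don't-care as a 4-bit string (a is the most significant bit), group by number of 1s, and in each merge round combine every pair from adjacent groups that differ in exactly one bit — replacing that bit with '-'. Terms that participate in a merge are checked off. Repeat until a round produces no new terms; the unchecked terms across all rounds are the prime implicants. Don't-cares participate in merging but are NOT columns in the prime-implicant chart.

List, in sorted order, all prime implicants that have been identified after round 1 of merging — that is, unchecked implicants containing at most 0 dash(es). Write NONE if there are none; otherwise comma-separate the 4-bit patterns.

0101, 1111

[col 0] 0000*, 0010*, 0011*, 0101, 1000*, 1111
[col 1] -000, 00-0, 001-
Prime implicants: -000, 00-0, 001-, 0101, 1111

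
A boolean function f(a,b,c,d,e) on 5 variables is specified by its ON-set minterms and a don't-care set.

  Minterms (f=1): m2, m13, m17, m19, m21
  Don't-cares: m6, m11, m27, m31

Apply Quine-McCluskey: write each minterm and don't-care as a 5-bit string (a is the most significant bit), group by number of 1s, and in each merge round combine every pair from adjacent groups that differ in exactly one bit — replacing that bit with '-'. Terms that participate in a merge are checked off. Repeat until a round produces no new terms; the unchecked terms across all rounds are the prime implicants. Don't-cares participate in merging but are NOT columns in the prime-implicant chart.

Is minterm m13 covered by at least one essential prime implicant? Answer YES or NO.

Round 0: 00010✓ 00110✓ 01011✓ 01101 10001✓ 10011✓ 10101✓ 11011✓ 11111✓
Round 1: -1011 00-10 1-011 10-01 100-1 11-11
PIs = {-1011, 00-10, 01101, 1-011, 10-01, 100-1, 11-11}
Coverage chart:
  m2: 00-10 ←essential
  m13: 01101 ←essential
  m17: 10-01,100-1
  m19: 1-011,100-1
  m21: 10-01 ←essential
Essential: 00-10, 01101, 10-01

YES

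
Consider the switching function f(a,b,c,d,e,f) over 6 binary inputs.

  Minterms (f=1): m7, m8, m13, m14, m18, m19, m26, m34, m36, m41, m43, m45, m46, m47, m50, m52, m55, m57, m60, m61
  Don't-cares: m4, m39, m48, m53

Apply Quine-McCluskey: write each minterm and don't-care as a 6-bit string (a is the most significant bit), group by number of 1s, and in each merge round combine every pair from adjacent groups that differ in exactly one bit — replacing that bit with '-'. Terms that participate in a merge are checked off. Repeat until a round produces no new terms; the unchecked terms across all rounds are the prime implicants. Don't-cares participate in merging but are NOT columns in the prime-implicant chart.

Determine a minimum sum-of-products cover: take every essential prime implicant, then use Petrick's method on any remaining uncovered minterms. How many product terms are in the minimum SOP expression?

[col 0] 000100*, 000111*, 001000, 001101*, 001110*, 010010*, 010011*, 011010*, 100010*, 100100*, 100111*, 101001*, 101011*, 101101*, 101110*, 101111*, 110000*, 110010*, 110100*, 110101*, 110111*, 111001*, 111100*, 111101*
[col 1] -00100, -00111, -01101, -01110, -10010, 01-010, 01001-, 1-0010, 1-0100, 1-0111, 1-1001*, 1-1101*, 10-111, 101-01*, 101-11*, 1010-1*, 1011-1*, 10111-, 11-100*, 11-101*, 110-00, 1100-0, 1101-1, 11010-*, 111-01*, 11110-*
[col 2] 1-1-01, 101--1, 11-10-
Prime implicants: -00100, -00111, -01101, -01110, -10010, 001000, 01-010, 01001-, 1-0010, 1-0100, 1-0111, 1-1-01, 10-111, 101--1, 10111-, 11-10-, 110-00, 1100-0, 1101-1
PI chart (minterm → PIs covering it):
  7 | -00111  (sole → essential)
  8 | 001000  (sole → essential)
  13 | -01101  (sole → essential)
  14 | -01110  (sole → essential)
  18 | -10010,01-010,01001-
  19 | 01001-  (sole → essential)
  26 | 01-010  (sole → essential)
  34 | 1-0010  (sole → essential)
  36 | -00100,1-0100
  41 | 1-1-01,101--1
  43 | 101--1  (sole → essential)
  45 | -01101,1-1-01,101--1
  46 | -01110,10111-
  47 | 10-111,101--1,10111-
  50 | -10010,1-0010,1100-0
  52 | 1-0100,11-10-,110-00
  55 | 1-0111,1101-1
  57 | 1-1-01  (sole → essential)
  60 | 11-10-  (sole → essential)
  61 | 1-1-01,11-10-
Essential prime implicants: -00111, -01101, -01110, 001000, 01-010, 01001-, 1-0010, 1-1-01, 101--1, 11-10-
Petrick residual → -00100, 1-0111
Minimum SOP uses 12 PIs: b'c'de'f' + b'c'def + b'cde'f + b'cdef' + a'b'cd'e'f' + a'bd'ef' + a'bc'd'e + ac'd'ef' + ac'def + ace'f + ab'cf + abde'

12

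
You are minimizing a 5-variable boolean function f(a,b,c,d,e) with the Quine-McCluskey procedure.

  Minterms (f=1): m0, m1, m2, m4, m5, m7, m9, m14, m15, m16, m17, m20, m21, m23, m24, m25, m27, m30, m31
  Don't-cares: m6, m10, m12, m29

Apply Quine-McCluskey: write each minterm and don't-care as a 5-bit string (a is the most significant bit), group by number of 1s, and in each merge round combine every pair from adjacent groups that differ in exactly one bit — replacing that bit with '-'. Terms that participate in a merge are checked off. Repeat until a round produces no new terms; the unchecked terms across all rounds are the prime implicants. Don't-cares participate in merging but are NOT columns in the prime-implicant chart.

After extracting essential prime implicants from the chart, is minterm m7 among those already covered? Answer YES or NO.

size-2^0 implicants → 00000(✓)  00001(✓)  00010(✓)  00100(✓)  00101(✓)  00110(✓)  00111(✓)  01001(✓)  01010(✓)  01100(✓)  01110(✓)  01111(✓)  10000(✓)  10001(✓)  10100(✓)  10101(✓)  10111(✓)  11000(✓)  11001(✓)  11011(✓)  11101(✓)  11110(✓)  11111(✓)
size-2^1 implicants → -0000(✓)  -0001(✓)  -0100(✓)  -0101(✓)  -0111(✓)  -1001(✓)  -1110(✓)  -1111(✓)  0-001(✓)  0-010(✓)  0-100(✓)  0-110(✓)  0-111(✓)  00-00(✓)  00-01(✓)  00-10(✓)  000-0(✓)  0000-(✓)  001-0(✓)  001-1(✓)  0010-(✓)  0011-(✓)  01-10(✓)  011-0(✓)  0111-(✓)  1-000(✓)  1-001(✓)  1-101(✓)  1-111(✓)  10-00(✓)  10-01(✓)  1000-(✓)  101-1(✓)  1010-(✓)  11-01(✓)  11-11(✓)  110-1(✓)  1100-(✓)  111-1(✓)  1111-(✓)
size-2^2 implicants → --001  --111  -0-00(✓)  -0-01(✓)  -000-(✓)  -01-1  -010-(✓)  -111-  0--10  0-1-0  0-11-  00--0  00-0-(✓)  001--  1--01  1-00-  1-1-1  10-0-(✓)  11--1
size-2^3 implicants → -0-0-
Unchecked terms (primes): --001, --111, -0-0-, -01-1, -111-, 0--10, 0-1-0, 0-11-, 00--0, 001--, 1--01, 1-00-, 1-1-1, 11--1
Minterm coverage:
  m0 ⊆ -0-0-,00--0
  m1 ⊆ --001,-0-0-
  m2 ⊆ 0--10,00--0
  m4 ⊆ -0-0-,0-1-0,00--0,001--
  m5 ⊆ -0-0-,-01-1,001--
  m7 ⊆ --111,-01-1,0-11-,001--
  m9 ⊆ --001 [E]
  m14 ⊆ -111-,0--10,0-1-0,0-11-
  m15 ⊆ --111,-111-,0-11-
  m16 ⊆ -0-0-,1-00-
  m17 ⊆ --001,-0-0-,1--01,1-00-
  m20 ⊆ -0-0- [E]
  m21 ⊆ -0-0-,-01-1,1--01,1-1-1
  m23 ⊆ --111,-01-1,1-1-1
  m24 ⊆ 1-00- [E]
  m25 ⊆ --001,1--01,1-00-,11--1
  m27 ⊆ 11--1 [E]
  m30 ⊆ -111- [E]
  m31 ⊆ --111,-111-,1-1-1,11--1
E = {--001, -0-0-, -111-, 1-00-, 11--1}

NO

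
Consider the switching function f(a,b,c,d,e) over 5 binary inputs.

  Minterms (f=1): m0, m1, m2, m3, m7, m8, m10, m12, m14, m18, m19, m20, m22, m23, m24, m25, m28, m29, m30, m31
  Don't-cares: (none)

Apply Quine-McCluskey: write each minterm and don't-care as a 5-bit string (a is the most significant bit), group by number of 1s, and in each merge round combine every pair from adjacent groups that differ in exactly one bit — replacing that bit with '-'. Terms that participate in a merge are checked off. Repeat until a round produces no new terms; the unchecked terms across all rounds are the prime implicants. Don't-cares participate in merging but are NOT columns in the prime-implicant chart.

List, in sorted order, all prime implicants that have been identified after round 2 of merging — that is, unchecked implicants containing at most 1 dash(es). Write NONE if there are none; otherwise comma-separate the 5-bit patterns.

NONE

[col 0] 00000*, 00001*, 00010*, 00011*, 00111*, 01000*, 01010*, 01100*, 01110*, 10010*, 10011*, 10100*, 10110*, 10111*, 11000*, 11001*, 11100*, 11101*, 11110*, 11111*
[col 1] -0010*, -0011*, -0111*, -1000*, -1100*, -1110*, 0-000*, 0-010*, 00-11*, 000-0*, 000-1*, 0000-*, 0001-*, 01-00*, 01-10*, 010-0*, 011-0*, 1-100*, 1-110*, 1-111*, 10-10*, 10-11*, 1001-*, 101-0*, 1011-*, 11-00*, 11-01*, 1100-*, 111-0*, 111-1*, 1110-*, 1111-*
[col 2] -0-11, -001-, -1-00, -11-0, 0-0-0, 000--, 01--0, 1-1-0, 1-11-, 10-1-, 11-0-, 111--
Prime implicants: -0-11, -001-, -1-00, -11-0, 0-0-0, 000--, 01--0, 1-1-0, 1-11-, 10-1-, 11-0-, 111--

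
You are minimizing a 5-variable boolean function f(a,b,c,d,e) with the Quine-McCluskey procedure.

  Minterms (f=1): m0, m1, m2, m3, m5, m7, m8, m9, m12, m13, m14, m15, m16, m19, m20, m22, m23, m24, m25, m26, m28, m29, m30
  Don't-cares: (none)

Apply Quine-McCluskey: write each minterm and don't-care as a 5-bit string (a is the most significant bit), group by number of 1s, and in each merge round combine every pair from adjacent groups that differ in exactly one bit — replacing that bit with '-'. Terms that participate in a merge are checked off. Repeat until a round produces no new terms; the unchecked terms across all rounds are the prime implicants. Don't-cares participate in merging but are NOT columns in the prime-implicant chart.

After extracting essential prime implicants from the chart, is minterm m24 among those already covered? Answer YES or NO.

[col 0] 00000*, 00001*, 00010*, 00011*, 00101*, 00111*, 01000*, 01001*, 01100*, 01101*, 01110*, 01111*, 10000*, 10011*, 10100*, 10110*, 10111*, 11000*, 11001*, 11010*, 11100*, 11101*, 11110*
[col 1] -0000*, -0011*, -0111*, -1000*, -1001*, -1100*, -1101*, -1110*, 0-000*, 0-001*, 0-101*, 0-111*, 00-01*, 00-11*, 000-0*, 000-1*, 0000-*, 0001-*, 001-1*, 01-00*, 01-01*, 0100-*, 011-0*, 011-1*, 0110-*, 0111-*, 1-000*, 1-100*, 1-110*, 10-00*, 10-11*, 101-0*, 1011-, 11-00*, 11-01*, 11-10*, 110-0*, 1100-*, 111-0*, 1110-*
[col 2] --000, -0-11, -1-00*, -1-01*, -100-*, -11-0, -110-*, 0--01, 0-00-, 0-1-1, 00--1, 000--, 01-0-*, 011--, 1--00, 1-1-0, 11--0, 11-0-*
[col 3] -1-0-
Prime implicants: --000, -0-11, -1-0-, -11-0, 0--01, 0-00-, 0-1-1, 00--1, 000--, 011--, 1--00, 1-1-0, 1011-, 11--0
PI chart (minterm → PIs covering it):
  0 | --000,0-00-,000--
  1 | 0--01,0-00-,00--1,000--
  2 | 000--  (sole → essential)
  3 | -0-11,00--1,000--
  5 | 0--01,0-1-1,00--1
  7 | -0-11,0-1-1,00--1
  8 | --000,-1-0-,0-00-
  9 | -1-0-,0--01,0-00-
  12 | -1-0-,-11-0,011--
  13 | -1-0-,0--01,0-1-1,011--
  14 | -11-0,011--
  15 | 0-1-1,011--
  16 | --000,1--00
  19 | -0-11  (sole → essential)
  20 | 1--00,1-1-0
  22 | 1-1-0,1011-
  23 | -0-11,1011-
  24 | --000,-1-0-,1--00,11--0
  25 | -1-0-  (sole → essential)
  26 | 11--0  (sole → essential)
  28 | -1-0-,-11-0,1--00,1-1-0,11--0
  29 | -1-0-  (sole → essential)
  30 | -11-0,1-1-0,11--0
Essential prime implicants: -0-11, -1-0-, 000--, 11--0

YES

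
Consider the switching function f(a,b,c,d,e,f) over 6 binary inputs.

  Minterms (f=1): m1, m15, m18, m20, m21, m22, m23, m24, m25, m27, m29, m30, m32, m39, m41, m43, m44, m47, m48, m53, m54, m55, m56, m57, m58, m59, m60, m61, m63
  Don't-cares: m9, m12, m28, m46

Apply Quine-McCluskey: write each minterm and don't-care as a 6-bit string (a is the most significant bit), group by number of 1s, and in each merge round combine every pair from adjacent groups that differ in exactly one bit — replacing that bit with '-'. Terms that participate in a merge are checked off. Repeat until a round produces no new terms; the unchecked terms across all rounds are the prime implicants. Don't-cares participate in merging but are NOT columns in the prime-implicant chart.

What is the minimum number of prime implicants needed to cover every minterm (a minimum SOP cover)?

size-2^0 implicants → 000001(✓)  001001(✓)  001100(✓)  001111(✓)  010010(✓)  010100(✓)  010101(✓)  010110(✓)  010111(✓)  011000(✓)  011001(✓)  011011(✓)  011100(✓)  011101(✓)  011110(✓)  100000(✓)  100111(✓)  101001(✓)  101011(✓)  101100(✓)  101110(✓)  101111(✓)  110000(✓)  110101(✓)  110110(✓)  110111(✓)  111000(✓)  111001(✓)  111010(✓)  111011(✓)  111100(✓)  111101(✓)  111111(✓)
size-2^1 implicants → -01001(✓)  -01100(✓)  -01111  -10101(✓)  -10110(✓)  -10111(✓)  -11000(✓)  -11001(✓)  -11011(✓)  -11100(✓)  -11101(✓)  0-1001(✓)  0-1100(✓)  00-001  01-100(✓)  01-101(✓)  01-110(✓)  010-10  0101-0(✓)  0101-1(✓)  01010-(✓)  01011-(✓)  011-00(✓)  011-01(✓)  0110-1(✓)  01100-(✓)  0111-0(✓)  01110-(✓)  1-0000  1-0111(✓)  1-1001(✓)  1-1011(✓)  1-1100(✓)  1-1111(✓)  10-111(✓)  101-11(✓)  1010-1(✓)  1011-0  10111-  11-000  11-101(✓)  11-111(✓)  1101-1(✓)  11011-(✓)  111-00(✓)  111-01(✓)  111-11(✓)  1110-0(✓)  1110-1(✓)  11100-(✓)  11101-(✓)  1111-1(✓)  11110-(✓)
size-2^2 implicants → --1001  --1100  -1-101  -101-1  -1011-  -11-00(✓)  -11-01(✓)  -110-1  -1100-(✓)  -1110-(✓)  01-1-0  01-10-  0101--  011-0-(✓)  1--111  1-1-11  1-10-1  11-1-1  111--1  111-0-(✓)  1110--
size-2^3 implicants → -11-0-
Unchecked terms (primes): --1001, --1100, -01111, -1-101, -101-1, -1011-, -11-0-, -110-1, 00-001, 01-1-0, 01-10-, 010-10, 0101--, 1--111, 1-0000, 1-1-11, 1-10-1, 1011-0, 10111-, 11-000, 11-1-1, 111--1, 1110--
Minterm coverage:
  m1 ⊆ 00-001 [E]
  m15 ⊆ -01111 [E]
  m18 ⊆ 010-10 [E]
  m20 ⊆ 01-1-0,01-10-,0101--
  m21 ⊆ -1-101,-101-1,01-10-,0101--
  m22 ⊆ -1011-,01-1-0,010-10,0101--
  m23 ⊆ -101-1,-1011-,0101--
  m24 ⊆ -11-0- [E]
  m25 ⊆ --1001,-11-0-,-110-1
  m27 ⊆ -110-1 [E]
  m29 ⊆ -1-101,-11-0-,01-10-
  m30 ⊆ 01-1-0 [E]
  m32 ⊆ 1-0000 [E]
  m39 ⊆ 1--111 [E]
  m41 ⊆ --1001,1-10-1
  m43 ⊆ 1-1-11,1-10-1
  m44 ⊆ --1100,1011-0
  m47 ⊆ -01111,1--111,1-1-11,10111-
  m48 ⊆ 1-0000,11-000
  m53 ⊆ -1-101,-101-1,11-1-1
  m54 ⊆ -1011- [E]
  m55 ⊆ -101-1,-1011-,1--111,11-1-1
  m56 ⊆ -11-0-,11-000,1110--
  m57 ⊆ --1001,-11-0-,-110-1,1-10-1,111--1,1110--
  m58 ⊆ 1110-- [E]
  m59 ⊆ -110-1,1-1-11,1-10-1,111--1,1110--
  m60 ⊆ --1100,-11-0-
  m61 ⊆ -1-101,-11-0-,11-1-1,111--1
  m63 ⊆ 1--111,1-1-11,11-1-1,111--1
E = {-01111, -1011-, -11-0-, -110-1, 00-001, 01-1-0, 010-10, 1--111, 1-0000, 1110--}
Petrick residual → --1100, -1-101, 1-10-1
Cover = cde'f' + b'cdef + bde'f + bc'de + bce' + bcd'f + a'b'd'e'f + a'bdf' + a'bc'ef' + adef + ac'd'e'f' + acd'f + abcd'  |cover|=13

13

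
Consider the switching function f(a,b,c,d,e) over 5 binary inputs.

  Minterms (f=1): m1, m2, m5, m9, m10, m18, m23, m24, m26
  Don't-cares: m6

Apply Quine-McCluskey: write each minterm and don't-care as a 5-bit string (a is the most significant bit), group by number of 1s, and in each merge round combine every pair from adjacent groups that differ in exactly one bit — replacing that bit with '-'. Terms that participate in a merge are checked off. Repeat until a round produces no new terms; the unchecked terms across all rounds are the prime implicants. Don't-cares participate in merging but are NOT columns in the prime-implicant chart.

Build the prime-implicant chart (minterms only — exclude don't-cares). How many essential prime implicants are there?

[col 0] 00001*, 00010*, 00101*, 00110*, 01001*, 01010*, 10010*, 10111, 11000*, 11010*
[col 1] -0010*, -1010*, 0-001, 0-010*, 00-01, 00-10, 1-010*, 110-0
[col 2] --010
Prime implicants: --010, 0-001, 00-01, 00-10, 10111, 110-0
PI chart (minterm → PIs covering it):
  1 | 0-001,00-01
  2 | --010,00-10
  5 | 00-01  (sole → essential)
  9 | 0-001  (sole → essential)
  10 | --010  (sole → essential)
  18 | --010  (sole → essential)
  23 | 10111  (sole → essential)
  24 | 110-0  (sole → essential)
  26 | --010,110-0
Essential prime implicants: --010, 0-001, 00-01, 10111, 110-0

5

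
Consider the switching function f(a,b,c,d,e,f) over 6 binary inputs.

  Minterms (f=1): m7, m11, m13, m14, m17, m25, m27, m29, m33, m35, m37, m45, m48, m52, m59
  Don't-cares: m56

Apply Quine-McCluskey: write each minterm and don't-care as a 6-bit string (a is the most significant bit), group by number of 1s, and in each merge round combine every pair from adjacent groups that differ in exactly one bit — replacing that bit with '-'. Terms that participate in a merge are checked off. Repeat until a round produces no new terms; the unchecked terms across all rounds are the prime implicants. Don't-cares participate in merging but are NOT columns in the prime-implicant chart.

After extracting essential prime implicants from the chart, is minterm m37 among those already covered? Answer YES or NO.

NO

size-2^0 implicants → 000111  001011(✓)  001101(✓)  001110  010001(✓)  011001(✓)  011011(✓)  011101(✓)  100001(✓)  100011(✓)  100101(✓)  101101(✓)  110000(✓)  110100(✓)  111000(✓)  111011(✓)
size-2^1 implicants → -01101  -11011  0-1011  0-1101  01-001  011-01  0110-1  10-101  100-01  1000-1  11-000  110-00
Unchecked terms (primes): -01101, -11011, 0-1011, 0-1101, 000111, 001110, 01-001, 011-01, 0110-1, 10-101, 100-01, 1000-1, 11-000, 110-00
Minterm coverage:
  m7 ⊆ 000111 [E]
  m11 ⊆ 0-1011 [E]
  m13 ⊆ -01101,0-1101
  m14 ⊆ 001110 [E]
  m17 ⊆ 01-001 [E]
  m25 ⊆ 01-001,011-01,0110-1
  m27 ⊆ -11011,0-1011,0110-1
  m29 ⊆ 0-1101,011-01
  m33 ⊆ 100-01,1000-1
  m35 ⊆ 1000-1 [E]
  m37 ⊆ 10-101,100-01
  m45 ⊆ -01101,10-101
  m48 ⊆ 11-000,110-00
  m52 ⊆ 110-00 [E]
  m59 ⊆ -11011 [E]
E = {-11011, 0-1011, 000111, 001110, 01-001, 1000-1, 110-00}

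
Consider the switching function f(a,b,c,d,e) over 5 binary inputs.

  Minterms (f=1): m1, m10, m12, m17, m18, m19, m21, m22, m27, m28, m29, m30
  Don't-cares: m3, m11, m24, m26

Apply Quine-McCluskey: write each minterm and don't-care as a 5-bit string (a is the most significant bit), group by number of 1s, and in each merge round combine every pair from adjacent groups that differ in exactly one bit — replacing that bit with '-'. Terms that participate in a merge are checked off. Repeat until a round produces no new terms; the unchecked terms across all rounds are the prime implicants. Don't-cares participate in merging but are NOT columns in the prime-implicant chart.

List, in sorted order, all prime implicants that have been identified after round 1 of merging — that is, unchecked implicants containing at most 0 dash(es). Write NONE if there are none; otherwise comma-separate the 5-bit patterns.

NONE

size-2^0 implicants → 00001(✓)  00011(✓)  01010(✓)  01011(✓)  01100(✓)  10001(✓)  10010(✓)  10011(✓)  10101(✓)  10110(✓)  11000(✓)  11010(✓)  11011(✓)  11100(✓)  11101(✓)  11110(✓)
size-2^1 implicants → -0001(✓)  -0011(✓)  -1010(✓)  -1011(✓)  -1100  0-011(✓)  000-1(✓)  0101-(✓)  1-010(✓)  1-011(✓)  1-101  1-110(✓)  10-01  10-10(✓)  100-1(✓)  1001-(✓)  11-00(✓)  11-10(✓)  110-0(✓)  1101-(✓)  111-0(✓)  1110-
size-2^2 implicants → --011  -00-1  -101-  1--10  1-01-  11--0
Unchecked terms (primes): --011, -00-1, -101-, -1100, 1--10, 1-01-, 1-101, 10-01, 11--0, 1110-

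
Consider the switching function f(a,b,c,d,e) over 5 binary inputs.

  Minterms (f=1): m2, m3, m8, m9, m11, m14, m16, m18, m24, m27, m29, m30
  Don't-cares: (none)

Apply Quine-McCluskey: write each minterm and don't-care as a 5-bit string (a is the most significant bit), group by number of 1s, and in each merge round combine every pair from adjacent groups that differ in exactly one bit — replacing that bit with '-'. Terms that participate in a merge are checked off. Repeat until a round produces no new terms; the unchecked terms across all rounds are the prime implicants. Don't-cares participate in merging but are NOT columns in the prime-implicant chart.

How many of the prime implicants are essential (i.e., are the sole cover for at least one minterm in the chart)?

Round 0: 00010✓ 00011✓ 01000✓ 01001✓ 01011✓ 01110✓ 10000✓ 10010✓ 11000✓ 11011✓ 11101 11110✓
Round 1: -0010 -1000 -1011 -1110 0-011 0001- 010-1 0100- 1-000 100-0
PIs = {-0010, -1000, -1011, -1110, 0-011, 0001-, 010-1, 0100-, 1-000, 100-0, 11101}
Coverage chart:
  m2: -0010,0001-
  m3: 0-011,0001-
  m8: -1000,0100-
  m9: 010-1,0100-
  m11: -1011,0-011,010-1
  m14: -1110 ←essential
  m16: 1-000,100-0
  m18: -0010,100-0
  m24: -1000,1-000
  m27: -1011 ←essential
  m29: 11101 ←essential
  m30: -1110 ←essential
Essential: -1011, -1110, 11101

3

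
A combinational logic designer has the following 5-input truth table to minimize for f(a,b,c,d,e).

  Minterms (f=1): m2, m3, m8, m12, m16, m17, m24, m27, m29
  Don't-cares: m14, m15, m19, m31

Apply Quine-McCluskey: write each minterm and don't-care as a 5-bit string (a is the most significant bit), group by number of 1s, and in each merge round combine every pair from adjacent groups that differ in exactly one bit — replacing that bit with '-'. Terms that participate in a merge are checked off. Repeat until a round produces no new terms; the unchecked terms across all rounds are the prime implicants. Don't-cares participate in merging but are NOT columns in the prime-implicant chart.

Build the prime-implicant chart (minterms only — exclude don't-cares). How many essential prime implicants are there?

2

Round 0: 00010✓ 00011✓ 01000✓ 01100✓ 01110✓ 01111✓ 10000✓ 10001✓ 10011✓ 11000✓ 11011✓ 11101✓ 11111✓
Round 1: -0011 -1000 -1111 0001- 01-00 011-0 0111- 1-000 1-011 100-1 1000- 11-11 111-1
PIs = {-0011, -1000, -1111, 0001-, 01-00, 011-0, 0111-, 1-000, 1-011, 100-1, 1000-, 11-11, 111-1}
Coverage chart:
  m2: 0001- ←essential
  m3: -0011,0001-
  m8: -1000,01-00
  m12: 01-00,011-0
  m16: 1-000,1000-
  m17: 100-1,1000-
  m24: -1000,1-000
  m27: 1-011,11-11
  m29: 111-1 ←essential
Essential: 0001-, 111-1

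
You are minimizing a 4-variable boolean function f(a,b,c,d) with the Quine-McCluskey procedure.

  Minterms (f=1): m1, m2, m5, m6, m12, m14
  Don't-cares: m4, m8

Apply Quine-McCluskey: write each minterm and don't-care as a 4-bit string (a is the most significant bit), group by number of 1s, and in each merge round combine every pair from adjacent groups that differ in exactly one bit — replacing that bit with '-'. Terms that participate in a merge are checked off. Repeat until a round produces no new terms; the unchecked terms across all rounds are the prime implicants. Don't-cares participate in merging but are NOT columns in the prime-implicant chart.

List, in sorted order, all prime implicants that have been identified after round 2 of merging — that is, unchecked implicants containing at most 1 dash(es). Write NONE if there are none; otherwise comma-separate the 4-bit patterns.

[col 0] 0001*, 0010*, 0100*, 0101*, 0110*, 1000*, 1100*, 1110*
[col 1] -100*, -110*, 0-01, 0-10, 01-0*, 010-, 1-00, 11-0*
[col 2] -1-0
Prime implicants: -1-0, 0-01, 0-10, 010-, 1-00

0-01, 0-10, 010-, 1-00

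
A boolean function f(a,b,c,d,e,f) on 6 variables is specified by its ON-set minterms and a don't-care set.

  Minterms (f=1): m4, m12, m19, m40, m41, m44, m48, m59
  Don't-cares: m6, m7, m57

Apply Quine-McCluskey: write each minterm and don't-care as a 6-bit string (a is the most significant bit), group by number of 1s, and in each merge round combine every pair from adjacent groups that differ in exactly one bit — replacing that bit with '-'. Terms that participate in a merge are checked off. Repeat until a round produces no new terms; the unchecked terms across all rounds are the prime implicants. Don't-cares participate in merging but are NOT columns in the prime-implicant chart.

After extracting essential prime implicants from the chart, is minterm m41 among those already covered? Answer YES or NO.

[col 0] 000100*, 000110*, 000111*, 001100*, 010011, 101000*, 101001*, 101100*, 110000, 111001*, 111011*
[col 1] -01100, 00-100, 0001-0, 00011-, 1-1001, 101-00, 10100-, 1110-1
Prime implicants: -01100, 00-100, 0001-0, 00011-, 010011, 1-1001, 101-00, 10100-, 110000, 1110-1
PI chart (minterm → PIs covering it):
  4 | 00-100,0001-0
  12 | -01100,00-100
  19 | 010011  (sole → essential)
  40 | 101-00,10100-
  41 | 1-1001,10100-
  44 | -01100,101-00
  48 | 110000  (sole → essential)
  59 | 1110-1  (sole → essential)
Essential prime implicants: 010011, 110000, 1110-1

NO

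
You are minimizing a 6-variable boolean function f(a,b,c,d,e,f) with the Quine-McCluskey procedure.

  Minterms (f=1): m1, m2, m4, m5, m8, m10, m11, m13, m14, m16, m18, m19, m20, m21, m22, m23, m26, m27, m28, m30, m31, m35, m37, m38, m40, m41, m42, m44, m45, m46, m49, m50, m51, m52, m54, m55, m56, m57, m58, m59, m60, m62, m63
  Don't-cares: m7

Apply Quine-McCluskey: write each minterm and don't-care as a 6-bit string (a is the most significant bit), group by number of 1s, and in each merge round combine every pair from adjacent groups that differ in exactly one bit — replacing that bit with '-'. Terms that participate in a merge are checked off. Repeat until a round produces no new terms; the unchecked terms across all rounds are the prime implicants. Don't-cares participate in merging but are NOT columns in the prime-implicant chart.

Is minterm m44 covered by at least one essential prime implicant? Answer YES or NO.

[col 0] 000001*, 000010*, 000100*, 000101*, 000111*, 001000*, 001010*, 001011*, 001101*, 001110*, 010000*, 010010*, 010011*, 010100*, 010101*, 010110*, 010111*, 011010*, 011011*, 011100*, 011110*, 011111*, 100011*, 100101*, 100110*, 101000*, 101001*, 101010*, 101100*, 101101*, 101110*, 110001*, 110010*, 110011*, 110100*, 110110*, 110111*, 111000*, 111001*, 111010*, 111011*, 111100*, 111110*, 111111*
[col 1] -00101*, -01000*, -01010*, -01101*, -01110*, -10010*, -10011*, -10100*, -10110*, -10111*, -11010*, -11011*, -11100*, -11110*, -11111*, 0-0010*, 0-0100*, 0-0101*, 0-0111*, 0-1010*, 0-1011*, 0-1110*, 00-010*, 00-101*, 000-01, 0001-1*, 00010-*, 001-10*, 0010-0*, 00101-*, 01-010*, 01-011*, 01-100*, 01-110*, 01-111*, 010-00*, 010-10*, 010-11*, 0100-0*, 01001-*, 0101-0*, 0101-1*, 01010-*, 01011-*, 011-10*, 011-11*, 01101-*, 0111-0*, 01111-*, 1-0011, 1-0110*, 1-1000*, 1-1001*, 1-1010*, 1-1100*, 1-1110*, 10-101*, 10-110*, 101-00*, 101-01*, 101-10*, 1010-0*, 10100-*, 1011-0*, 10110-*, 11-001*, 11-010*, 11-011*, 11-100*, 11-110*, 11-111*, 110-10*, 110-11*, 1100-1*, 11001-*, 1101-0*, 11011-*, 111-00*, 111-10*, 111-11*, 1110-0*, 1110-1*, 11100-*, 11101-*, 1111-0*, 11111-*
[col 2] --1010*, --1110*, -0-101, -01-10*, -010-0, -1-010*, -1-011*, -1-100*, -1-110*, -1-111*, -10-10*, -10-11*, -1001-*, -101-0*, -1011-*, -11-10*, -11-11*, -1101-*, -111-0*, -1111-*, 0--010, 0-01-1, 0-010-, 0-1-10*, 0-101-, 01--10*, 01--11*, 01-01-*, 01-1-0*, 01-11-*, 010--0, 010-1-*, 0101--, 011-1-*, 1--110, 1-1-00*, 1-1-10*, 1-10-0*, 1-100-, 1-11-0*, 101--0*, 101-0-, 11--10*, 11--11*, 11-0-1, 11-01-*, 11-1-0*, 11-11-*, 110-1-*, 111--0*, 111-1-*, 1110--
[col 3] --1-10, -1--10*, -1--11*, -1-01-*, -1-1-0, -1-11-*, -10-1-*, -11-1-*, 01--1-*, 1-1--0, 11--1-*
[col 4] -1--1-
Prime implicants: --1-10, -0-101, -010-0, -1--1-, -1-1-0, 0--010, 0-01-1, 0-010-, 0-101-, 000-01, 010--0, 0101--, 1--110, 1-0011, 1-1--0, 1-100-, 101-0-, 11-0-1, 1110--
PI chart (minterm → PIs covering it):
  1 | 000-01  (sole → essential)
  2 | 0--010  (sole → essential)
  4 | 0-010-  (sole → essential)
  5 | -0-101,0-01-1,0-010-,000-01
  8 | -010-0  (sole → essential)
  10 | --1-10,-010-0,0--010,0-101-
  11 | 0-101-  (sole → essential)
  13 | -0-101  (sole → essential)
  14 | --1-10  (sole → essential)
  16 | 010--0  (sole → essential)
  18 | -1--1-,0--010,010--0
  19 | -1--1-  (sole → essential)
  20 | -1-1-0,0-010-,010--0,0101--
  21 | 0-01-1,0-010-,0101--
  22 | -1--1-,-1-1-0,010--0,0101--
  23 | -1--1-,0-01-1,0101--
  26 | --1-10,-1--1-,0--010,0-101-
  27 | -1--1-,0-101-
  28 | -1-1-0  (sole → essential)
  30 | --1-10,-1--1-,-1-1-0
  31 | -1--1-  (sole → essential)
  35 | 1-0011  (sole → essential)
  37 | -0-101  (sole → essential)
  38 | 1--110  (sole → essential)
  40 | -010-0,1-1--0,1-100-,101-0-
  41 | 1-100-,101-0-
  42 | --1-10,-010-0,1-1--0
  44 | 1-1--0,101-0-
  45 | -0-101,101-0-
  46 | --1-10,1--110,1-1--0
  49 | 11-0-1  (sole → essential)
  50 | -1--1-  (sole → essential)
  51 | -1--1-,1-0011,11-0-1
  52 | -1-1-0  (sole → essential)
  54 | -1--1-,-1-1-0,1--110
  55 | -1--1-  (sole → essential)
  56 | 1-1--0,1-100-,1110--
  57 | 1-100-,11-0-1,1110--
  58 | --1-10,-1--1-,1-1--0,1110--
  59 | -1--1-,11-0-1,1110--
  60 | -1-1-0,1-1--0
  62 | --1-10,-1--1-,-1-1-0,1--110,1-1--0
  63 | -1--1-  (sole → essential)
Essential prime implicants: --1-10, -0-101, -010-0, -1--1-, -1-1-0, 0--010, 0-010-, 0-101-, 000-01, 010--0, 1--110, 1-0011, 11-0-1

NO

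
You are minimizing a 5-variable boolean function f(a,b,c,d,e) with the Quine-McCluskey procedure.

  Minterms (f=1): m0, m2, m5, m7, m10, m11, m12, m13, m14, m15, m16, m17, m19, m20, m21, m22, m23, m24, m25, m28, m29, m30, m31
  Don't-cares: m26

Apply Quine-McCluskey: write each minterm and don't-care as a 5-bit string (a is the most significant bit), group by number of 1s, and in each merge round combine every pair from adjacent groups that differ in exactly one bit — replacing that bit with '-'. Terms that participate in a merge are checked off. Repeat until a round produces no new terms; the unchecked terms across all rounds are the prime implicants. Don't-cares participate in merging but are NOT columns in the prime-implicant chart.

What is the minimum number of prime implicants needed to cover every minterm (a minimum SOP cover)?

7

Round 0: 00000✓ 00010✓ 00101✓ 00111✓ 01010✓ 01011✓ 01100✓ 01101✓ 01110✓ 01111✓ 10000✓ 10001✓ 10011✓ 10100✓ 10101✓ 10110✓ 10111✓ 11000✓ 11001✓ 11010✓ 11100✓ 11101✓ 11110✓ 11111✓
Round 1: -0000 -0101✓ -0111✓ -1010✓ -1100✓ -1101✓ -1110✓ -1111✓ 0-010 0-101✓ 0-111✓ 000-0 001-1✓ 01-10✓ 01-11✓ 0101-✓ 011-0✓ 011-1✓ 0110-✓ 0111-✓ 1-000✓ 1-001✓ 1-100✓ 1-101✓ 1-110✓ 1-111✓ 10-00✓ 10-01✓ 10-11✓ 100-1✓ 1000-✓ 101-0✓ 101-1✓ 1010-✓ 1011-✓ 11-00✓ 11-01✓ 11-10✓ 110-0✓ 1100-✓ 111-0✓ 111-1✓ 1110-✓ 1111-✓
Round 2: --101✓ --111✓ -01-1✓ -1-10 -11-0✓ -11-1✓ -110-✓ -111-✓ 0-1-1✓ 01-1- 011--✓ 1--00✓ 1--01✓ 1-00-✓ 1-1-0✓ 1-1-1✓ 1-10-✓ 1-11-✓ 10--1 10-0-✓ 101--✓ 11--0 11-0-✓ 111--✓
Round 3: --1-1 -11-- 1--0- 1-1--
PIs = {--1-1, -0000, -1-10, -11--, 0-010, 000-0, 01-1-, 1--0-, 1-1--, 10--1, 11--0}
Coverage chart:
  m0: -0000,000-0
  m2: 0-010,000-0
  m5: --1-1 ←essential
  m7: --1-1 ←essential
  m10: -1-10,0-010,01-1-
  m11: 01-1- ←essential
  m12: -11-- ←essential
  m13: --1-1,-11--
  m14: -1-10,-11--,01-1-
  m15: --1-1,-11--,01-1-
  m16: -0000,1--0-
  m17: 1--0-,10--1
  m19: 10--1 ←essential
  m20: 1--0-,1-1--
  m21: --1-1,1--0-,1-1--,10--1
  m22: 1-1-- ←essential
  m23: --1-1,1-1--,10--1
  m24: 1--0-,11--0
  m25: 1--0- ←essential
  m28: -11--,1--0-,1-1--,11--0
  m29: --1-1,-11--,1--0-,1-1--
  m30: -1-10,-11--,1-1--,11--0
  m31: --1-1,-11--,1-1--
Essential: --1-1, -11--, 01-1-, 1--0-, 1-1--, 10--1
Petrick residual → 000-0
Min cover (7 terms): ce + bc + a'b'c'e' + a'bd + ad' + ac + ab'e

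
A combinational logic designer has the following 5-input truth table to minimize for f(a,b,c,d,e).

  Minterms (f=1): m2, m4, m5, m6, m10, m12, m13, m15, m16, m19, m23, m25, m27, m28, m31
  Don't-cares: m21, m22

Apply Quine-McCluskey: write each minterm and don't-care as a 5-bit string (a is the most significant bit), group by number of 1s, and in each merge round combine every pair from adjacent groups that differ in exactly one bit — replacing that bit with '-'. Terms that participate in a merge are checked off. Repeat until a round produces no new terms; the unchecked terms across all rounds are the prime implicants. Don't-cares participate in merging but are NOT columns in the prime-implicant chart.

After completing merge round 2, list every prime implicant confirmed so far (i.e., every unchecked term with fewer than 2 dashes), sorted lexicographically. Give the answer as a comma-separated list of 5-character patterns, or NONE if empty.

Round 0: 00010✓ 00100✓ 00101✓ 00110✓ 01010✓ 01100✓ 01101✓ 01111✓ 10000 10011✓ 10101✓ 10110✓ 10111✓ 11001✓ 11011✓ 11100✓ 11111✓
Round 1: -0101 -0110 -1100 -1111 0-010 0-100✓ 0-101✓ 00-10 001-0 0010-✓ 011-1 0110-✓ 1-011✓ 1-111✓ 10-11✓ 101-1 1011- 11-11✓ 110-1
Round 2: 0-10- 1--11
PIs = {-0101, -0110, -1100, -1111, 0-010, 0-10-, 00-10, 001-0, 011-1, 1--11, 10000, 101-1, 1011-, 110-1}

-0101, -0110, -1100, -1111, 0-010, 00-10, 001-0, 011-1, 10000, 101-1, 1011-, 110-1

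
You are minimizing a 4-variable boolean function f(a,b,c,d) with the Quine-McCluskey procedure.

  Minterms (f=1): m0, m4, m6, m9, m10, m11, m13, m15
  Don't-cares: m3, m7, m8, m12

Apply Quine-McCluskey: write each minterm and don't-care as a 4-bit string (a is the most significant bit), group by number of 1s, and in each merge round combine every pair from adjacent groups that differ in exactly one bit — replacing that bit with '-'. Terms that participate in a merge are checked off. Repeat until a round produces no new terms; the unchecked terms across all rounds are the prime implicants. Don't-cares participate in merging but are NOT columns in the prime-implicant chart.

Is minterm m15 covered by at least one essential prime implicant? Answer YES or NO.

NO

size-2^0 implicants → 0000(✓)  0011(✓)  0100(✓)  0110(✓)  0111(✓)  1000(✓)  1001(✓)  1010(✓)  1011(✓)  1100(✓)  1101(✓)  1111(✓)
size-2^1 implicants → -000(✓)  -011(✓)  -100(✓)  -111(✓)  0-00(✓)  0-11(✓)  01-0  011-  1-00(✓)  1-01(✓)  1-11(✓)  10-0(✓)  10-1(✓)  100-(✓)  101-(✓)  11-1(✓)  110-(✓)
size-2^2 implicants → --00  --11  1--1  1-0-  10--
Unchecked terms (primes): --00, --11, 01-0, 011-, 1--1, 1-0-, 10--
Minterm coverage:
  m0 ⊆ --00 [E]
  m4 ⊆ --00,01-0
  m6 ⊆ 01-0,011-
  m9 ⊆ 1--1,1-0-,10--
  m10 ⊆ 10-- [E]
  m11 ⊆ --11,1--1,10--
  m13 ⊆ 1--1,1-0-
  m15 ⊆ --11,1--1
E = {--00, 10--}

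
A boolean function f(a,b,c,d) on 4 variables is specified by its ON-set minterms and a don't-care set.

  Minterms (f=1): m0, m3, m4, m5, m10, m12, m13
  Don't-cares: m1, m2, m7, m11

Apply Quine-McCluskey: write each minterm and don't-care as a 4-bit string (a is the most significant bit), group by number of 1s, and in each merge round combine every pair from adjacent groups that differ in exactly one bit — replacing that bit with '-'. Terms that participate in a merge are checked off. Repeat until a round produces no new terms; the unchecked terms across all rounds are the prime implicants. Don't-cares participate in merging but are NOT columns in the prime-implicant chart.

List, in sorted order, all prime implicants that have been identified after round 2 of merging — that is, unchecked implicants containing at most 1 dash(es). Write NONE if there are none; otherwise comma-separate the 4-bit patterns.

NONE

size-2^0 implicants → 0000(✓)  0001(✓)  0010(✓)  0011(✓)  0100(✓)  0101(✓)  0111(✓)  1010(✓)  1011(✓)  1100(✓)  1101(✓)
size-2^1 implicants → -010(✓)  -011(✓)  -100(✓)  -101(✓)  0-00(✓)  0-01(✓)  0-11(✓)  00-0(✓)  00-1(✓)  000-(✓)  001-(✓)  01-1(✓)  010-(✓)  101-(✓)  110-(✓)
size-2^2 implicants → -01-  -10-  0--1  0-0-  00--
Unchecked terms (primes): -01-, -10-, 0--1, 0-0-, 00--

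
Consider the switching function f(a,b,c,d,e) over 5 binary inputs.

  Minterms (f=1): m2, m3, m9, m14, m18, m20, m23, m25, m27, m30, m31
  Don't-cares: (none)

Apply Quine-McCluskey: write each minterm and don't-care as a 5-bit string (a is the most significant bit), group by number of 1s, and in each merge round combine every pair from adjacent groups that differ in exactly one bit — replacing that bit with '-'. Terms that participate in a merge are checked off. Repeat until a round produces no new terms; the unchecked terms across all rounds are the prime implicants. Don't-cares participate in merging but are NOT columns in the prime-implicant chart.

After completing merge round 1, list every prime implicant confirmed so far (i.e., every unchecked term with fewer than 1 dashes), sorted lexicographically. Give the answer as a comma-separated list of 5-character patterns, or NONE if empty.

Round 0: 00010✓ 00011✓ 01001✓ 01110✓ 10010✓ 10100 10111✓ 11001✓ 11011✓ 11110✓ 11111✓
Round 1: -0010 -1001 -1110 0001- 1-111 11-11 110-1 1111-
PIs = {-0010, -1001, -1110, 0001-, 1-111, 10100, 11-11, 110-1, 1111-}

10100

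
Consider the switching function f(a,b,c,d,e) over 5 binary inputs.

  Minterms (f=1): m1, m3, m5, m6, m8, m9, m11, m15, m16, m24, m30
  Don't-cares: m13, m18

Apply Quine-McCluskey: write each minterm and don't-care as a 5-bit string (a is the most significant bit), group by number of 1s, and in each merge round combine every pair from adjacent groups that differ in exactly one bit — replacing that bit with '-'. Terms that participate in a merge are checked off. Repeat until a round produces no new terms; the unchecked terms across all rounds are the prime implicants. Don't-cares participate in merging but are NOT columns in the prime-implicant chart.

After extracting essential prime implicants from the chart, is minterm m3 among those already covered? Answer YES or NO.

[col 0] 00001*, 00011*, 00101*, 00110, 01000*, 01001*, 01011*, 01101*, 01111*, 10000*, 10010*, 11000*, 11110
[col 1] -1000, 0-001*, 0-011*, 0-101*, 00-01*, 000-1*, 01-01*, 01-11*, 010-1*, 0100-, 011-1*, 1-000, 100-0
[col 2] 0--01, 0-0-1, 01--1
Prime implicants: -1000, 0--01, 0-0-1, 00110, 01--1, 0100-, 1-000, 100-0, 11110
PI chart (minterm → PIs covering it):
  1 | 0--01,0-0-1
  3 | 0-0-1  (sole → essential)
  5 | 0--01  (sole → essential)
  6 | 00110  (sole → essential)
  8 | -1000,0100-
  9 | 0--01,0-0-1,01--1,0100-
  11 | 0-0-1,01--1
  15 | 01--1  (sole → essential)
  16 | 1-000,100-0
  24 | -1000,1-000
  30 | 11110  (sole → essential)
Essential prime implicants: 0--01, 0-0-1, 00110, 01--1, 11110

YES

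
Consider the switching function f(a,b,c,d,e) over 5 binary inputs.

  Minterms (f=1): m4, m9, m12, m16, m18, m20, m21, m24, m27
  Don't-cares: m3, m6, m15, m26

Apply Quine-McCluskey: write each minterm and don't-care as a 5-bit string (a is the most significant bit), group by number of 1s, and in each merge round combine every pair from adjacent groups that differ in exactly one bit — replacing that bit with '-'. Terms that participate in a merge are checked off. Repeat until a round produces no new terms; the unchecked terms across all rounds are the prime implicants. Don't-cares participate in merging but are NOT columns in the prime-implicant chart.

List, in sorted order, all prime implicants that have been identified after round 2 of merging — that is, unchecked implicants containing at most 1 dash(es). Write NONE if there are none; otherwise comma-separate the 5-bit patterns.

size-2^0 implicants → 00011  00100(✓)  00110(✓)  01001  01100(✓)  01111  10000(✓)  10010(✓)  10100(✓)  10101(✓)  11000(✓)  11010(✓)  11011(✓)
size-2^1 implicants → -0100  0-100  001-0  1-000(✓)  1-010(✓)  10-00  100-0(✓)  1010-  110-0(✓)  1101-
size-2^2 implicants → 1-0-0
Unchecked terms (primes): -0100, 0-100, 00011, 001-0, 01001, 01111, 1-0-0, 10-00, 1010-, 1101-

-0100, 0-100, 00011, 001-0, 01001, 01111, 10-00, 1010-, 1101-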